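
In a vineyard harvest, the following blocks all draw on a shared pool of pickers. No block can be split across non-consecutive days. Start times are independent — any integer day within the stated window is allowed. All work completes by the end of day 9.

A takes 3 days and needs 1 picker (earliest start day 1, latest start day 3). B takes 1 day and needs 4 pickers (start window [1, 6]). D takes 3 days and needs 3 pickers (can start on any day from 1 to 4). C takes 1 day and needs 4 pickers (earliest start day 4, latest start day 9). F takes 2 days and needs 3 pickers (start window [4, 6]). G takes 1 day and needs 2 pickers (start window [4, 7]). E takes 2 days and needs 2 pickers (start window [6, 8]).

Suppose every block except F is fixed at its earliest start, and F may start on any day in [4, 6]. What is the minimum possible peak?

8

F@4: d1:8  d2:4  d3:4  d4:9  d5:3  d6:2  d7:2  d8:0  d9:0 → peak 9
F@5: d1:8  d2:4  d3:4  d4:6  d5:3  d6:5  d7:2  d8:0  d9:0 → peak 8
F@6: d1:8  d2:4  d3:4  d4:6  d5:0  d6:5  d7:5  d8:0  d9:0 → peak 8
Best is F@5, peak 8.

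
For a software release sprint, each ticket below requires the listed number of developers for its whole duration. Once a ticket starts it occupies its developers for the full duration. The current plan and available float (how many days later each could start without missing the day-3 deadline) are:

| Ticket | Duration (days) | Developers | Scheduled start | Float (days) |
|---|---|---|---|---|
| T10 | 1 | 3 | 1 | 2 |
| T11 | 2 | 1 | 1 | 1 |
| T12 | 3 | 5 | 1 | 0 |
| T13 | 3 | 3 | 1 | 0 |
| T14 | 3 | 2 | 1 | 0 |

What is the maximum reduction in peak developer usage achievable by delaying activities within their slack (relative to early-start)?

1

Early-start peak: d1:14  d2:11  d3:10 ⇒ 14.
Leveled (T10@1, T11@2, T12@1, T13@1, T14@1): d1:13  d2:11  d3:11 ⇒ 13.
Reduction 14 − 13 = 1.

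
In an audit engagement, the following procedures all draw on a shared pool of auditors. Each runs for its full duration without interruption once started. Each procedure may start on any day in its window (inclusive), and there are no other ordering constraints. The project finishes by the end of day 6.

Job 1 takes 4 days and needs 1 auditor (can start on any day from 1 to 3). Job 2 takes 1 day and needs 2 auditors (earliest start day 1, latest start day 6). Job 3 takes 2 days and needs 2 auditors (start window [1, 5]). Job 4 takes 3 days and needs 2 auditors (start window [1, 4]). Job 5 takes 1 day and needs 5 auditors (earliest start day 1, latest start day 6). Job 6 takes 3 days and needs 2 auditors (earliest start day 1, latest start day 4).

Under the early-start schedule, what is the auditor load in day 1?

At early start, day 1 has: Job 1, Job 2, Job 3, Job 4, Job 5, Job 6.
Demand: 1 + 2 + 2 + 2 + 5 + 2 = 14.

14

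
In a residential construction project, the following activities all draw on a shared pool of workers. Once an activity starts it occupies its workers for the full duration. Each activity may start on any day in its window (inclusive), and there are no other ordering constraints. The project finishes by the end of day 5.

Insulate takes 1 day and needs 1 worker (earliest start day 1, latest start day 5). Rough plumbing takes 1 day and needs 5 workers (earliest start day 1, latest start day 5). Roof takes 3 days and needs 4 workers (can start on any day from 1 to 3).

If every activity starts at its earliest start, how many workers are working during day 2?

4

At early start, day 2 has: Roof.
Demand: 4 = 4.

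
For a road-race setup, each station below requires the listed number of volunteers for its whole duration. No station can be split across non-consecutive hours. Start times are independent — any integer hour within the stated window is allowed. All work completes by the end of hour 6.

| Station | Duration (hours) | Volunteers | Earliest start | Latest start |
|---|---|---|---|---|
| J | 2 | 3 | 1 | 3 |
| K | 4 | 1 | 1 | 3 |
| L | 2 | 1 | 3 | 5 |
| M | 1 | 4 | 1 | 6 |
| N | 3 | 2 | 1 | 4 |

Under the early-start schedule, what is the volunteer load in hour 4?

At early start, hour 4 has: K, L.
Demand: 1 + 1 = 2.

2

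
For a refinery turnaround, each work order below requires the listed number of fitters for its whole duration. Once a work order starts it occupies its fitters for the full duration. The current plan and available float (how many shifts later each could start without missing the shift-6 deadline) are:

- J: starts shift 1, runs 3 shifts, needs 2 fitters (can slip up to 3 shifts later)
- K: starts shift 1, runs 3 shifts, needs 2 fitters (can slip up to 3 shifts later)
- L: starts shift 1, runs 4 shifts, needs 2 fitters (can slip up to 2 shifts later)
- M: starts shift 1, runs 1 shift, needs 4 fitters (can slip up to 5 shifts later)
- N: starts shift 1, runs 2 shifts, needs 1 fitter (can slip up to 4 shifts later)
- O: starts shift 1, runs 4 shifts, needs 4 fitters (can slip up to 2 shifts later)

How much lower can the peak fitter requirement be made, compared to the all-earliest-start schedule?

Early-start peak: s1:15  s2:11  s3:10  s4:6  s5:0  s6:0 ⇒ 15.
Leveled (J@1, K@4, L@1, M@1, N@5, O@2): s1:8  s2:8  s3:8  s4:8  s5:7  s6:3 ⇒ 8.
Reduction 15 − 8 = 7.

7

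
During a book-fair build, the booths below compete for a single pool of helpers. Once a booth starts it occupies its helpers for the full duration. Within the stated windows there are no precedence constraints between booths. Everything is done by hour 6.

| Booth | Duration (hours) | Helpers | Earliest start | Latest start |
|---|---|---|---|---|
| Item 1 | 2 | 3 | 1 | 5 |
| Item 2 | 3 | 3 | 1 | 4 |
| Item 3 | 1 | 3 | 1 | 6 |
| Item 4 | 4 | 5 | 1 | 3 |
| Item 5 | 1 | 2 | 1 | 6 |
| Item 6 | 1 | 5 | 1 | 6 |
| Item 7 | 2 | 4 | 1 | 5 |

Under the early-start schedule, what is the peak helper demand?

Early-start schedule: Item 1@1, Item 2@1, Item 3@1, Item 4@1, Item 5@1, Item 6@1, Item 7@1.
Load per hour: hour 1: 25, hour 2: 15, hour 3: 8, hour 4: 5, hour 5: 0, hour 6: 0.
Peak is 25.

25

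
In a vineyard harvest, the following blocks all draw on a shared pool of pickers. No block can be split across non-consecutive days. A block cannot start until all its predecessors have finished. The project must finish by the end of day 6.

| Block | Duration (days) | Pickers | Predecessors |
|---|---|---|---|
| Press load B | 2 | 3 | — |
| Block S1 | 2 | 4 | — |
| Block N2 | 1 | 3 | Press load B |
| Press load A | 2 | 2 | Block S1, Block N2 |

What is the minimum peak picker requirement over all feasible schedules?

Schedule Press load B@1, Block S1@1, Block N2@3, Press load A@4: d1:7  d2:7  d3:3  d4:2  d5:2  d6:0 — peak 7.
No arrangement of the 11 feasible schedules does better.

7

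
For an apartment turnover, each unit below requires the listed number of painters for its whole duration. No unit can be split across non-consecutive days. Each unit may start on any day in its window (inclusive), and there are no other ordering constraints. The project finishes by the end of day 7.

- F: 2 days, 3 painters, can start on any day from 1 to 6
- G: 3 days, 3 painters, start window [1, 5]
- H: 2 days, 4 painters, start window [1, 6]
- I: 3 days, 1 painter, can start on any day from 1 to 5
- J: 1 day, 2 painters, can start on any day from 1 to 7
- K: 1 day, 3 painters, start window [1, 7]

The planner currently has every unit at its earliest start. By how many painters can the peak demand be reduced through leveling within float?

Early-start peak: d1:16  d2:11  d3:4  d4:0  d5:0  d6:0  d7:0 ⇒ 16.
Leveled (F@1, G@1, H@4, I@3, J@3, K@6): d1:6  d2:6  d3:6  d4:5  d5:5  d6:3  d7:0 ⇒ 6.
Reduction 16 − 6 = 10.

10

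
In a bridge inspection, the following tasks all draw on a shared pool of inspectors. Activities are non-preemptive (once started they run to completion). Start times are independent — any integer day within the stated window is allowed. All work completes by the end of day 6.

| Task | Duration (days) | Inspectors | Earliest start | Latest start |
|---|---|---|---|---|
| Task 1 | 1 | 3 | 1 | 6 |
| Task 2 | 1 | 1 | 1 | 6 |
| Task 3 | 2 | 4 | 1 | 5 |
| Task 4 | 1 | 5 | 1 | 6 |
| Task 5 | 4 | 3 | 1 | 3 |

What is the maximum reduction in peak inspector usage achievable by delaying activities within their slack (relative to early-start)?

9

Early-start peak: d1:16  d2:7  d3:3  d4:3  d5:0  d6:0 ⇒ 16.
Leveled (Task 1@1, Task 2@1, Task 3@2, Task 4@5, Task 5@1): d1:7  d2:7  d3:7  d4:3  d5:5  d6:0 ⇒ 7.
Reduction 16 − 7 = 9.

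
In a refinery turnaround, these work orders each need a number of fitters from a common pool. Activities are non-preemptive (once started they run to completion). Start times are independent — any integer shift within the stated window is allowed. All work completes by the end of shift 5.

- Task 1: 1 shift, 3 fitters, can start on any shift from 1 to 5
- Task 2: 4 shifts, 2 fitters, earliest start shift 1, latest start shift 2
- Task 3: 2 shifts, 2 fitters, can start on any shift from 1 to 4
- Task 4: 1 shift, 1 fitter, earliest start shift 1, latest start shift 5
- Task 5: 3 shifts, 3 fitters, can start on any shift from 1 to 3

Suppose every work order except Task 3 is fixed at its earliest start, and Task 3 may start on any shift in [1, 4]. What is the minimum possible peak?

9

Task 3@1: s1:11  s2:7  s3:5  s4:2  s5:0 → peak 11
Task 3@2: s1:9  s2:7  s3:7  s4:2  s5:0 → peak 9
Task 3@3: s1:9  s2:5  s3:7  s4:4  s5:0 → peak 9
Task 3@4: s1:9  s2:5  s3:5  s4:4  s5:2 → peak 9
Best is Task 3@2, peak 9.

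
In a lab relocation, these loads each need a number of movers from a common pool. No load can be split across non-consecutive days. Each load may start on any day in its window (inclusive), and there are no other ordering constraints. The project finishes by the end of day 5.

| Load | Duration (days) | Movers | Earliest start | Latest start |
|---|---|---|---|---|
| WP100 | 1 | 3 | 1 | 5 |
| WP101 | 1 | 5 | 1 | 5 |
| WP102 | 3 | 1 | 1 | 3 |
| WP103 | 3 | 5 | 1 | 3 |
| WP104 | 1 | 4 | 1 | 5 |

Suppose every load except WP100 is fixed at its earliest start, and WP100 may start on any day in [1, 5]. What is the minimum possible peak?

15

WP100@1: d1:18  d2:6  d3:6  d4:0  d5:0 → peak 18
WP100@2: d1:15  d2:9  d3:6  d4:0  d5:0 → peak 15
WP100@3: d1:15  d2:6  d3:9  d4:0  d5:0 → peak 15
WP100@4: d1:15  d2:6  d3:6  d4:3  d5:0 → peak 15
WP100@5: d1:15  d2:6  d3:6  d4:0  d5:3 → peak 15
Best is WP100@2, peak 15.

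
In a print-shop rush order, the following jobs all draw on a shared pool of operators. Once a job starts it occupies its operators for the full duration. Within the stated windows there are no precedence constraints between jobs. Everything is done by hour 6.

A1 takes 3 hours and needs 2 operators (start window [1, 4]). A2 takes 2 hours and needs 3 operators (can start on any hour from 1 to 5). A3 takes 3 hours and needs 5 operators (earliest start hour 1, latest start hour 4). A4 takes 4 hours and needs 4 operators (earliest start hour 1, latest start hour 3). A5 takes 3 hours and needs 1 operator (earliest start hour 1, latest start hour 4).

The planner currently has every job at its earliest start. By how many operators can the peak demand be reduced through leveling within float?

Early-start peak: h1:15  h2:15  h3:12  h4:4  h5:0  h6:0 ⇒ 15.
Leveled (A1@1, A2@1, A3@4, A4@3, A5@1): h1:6  h2:6  h3:7  h4:9  h5:9  h6:9 ⇒ 9.
Reduction 15 − 9 = 6.

6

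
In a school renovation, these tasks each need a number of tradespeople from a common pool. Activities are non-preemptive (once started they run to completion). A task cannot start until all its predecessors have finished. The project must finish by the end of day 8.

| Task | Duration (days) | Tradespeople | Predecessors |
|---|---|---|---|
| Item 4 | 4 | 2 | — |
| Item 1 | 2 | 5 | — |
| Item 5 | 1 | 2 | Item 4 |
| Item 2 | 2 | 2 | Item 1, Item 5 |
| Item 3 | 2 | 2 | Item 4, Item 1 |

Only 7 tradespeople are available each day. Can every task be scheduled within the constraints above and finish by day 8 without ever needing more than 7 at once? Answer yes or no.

yes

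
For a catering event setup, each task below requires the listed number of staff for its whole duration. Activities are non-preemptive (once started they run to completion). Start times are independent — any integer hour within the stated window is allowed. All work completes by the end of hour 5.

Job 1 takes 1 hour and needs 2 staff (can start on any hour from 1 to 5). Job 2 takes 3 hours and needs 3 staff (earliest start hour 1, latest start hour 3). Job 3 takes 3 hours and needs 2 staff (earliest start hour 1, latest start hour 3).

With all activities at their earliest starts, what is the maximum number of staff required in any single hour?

Early-start schedule: Job 1@1, Job 2@1, Job 3@1.
Load per hour: hour 1: 7, hour 2: 5, hour 3: 5, hour 4: 0, hour 5: 0.
Peak is 7.

7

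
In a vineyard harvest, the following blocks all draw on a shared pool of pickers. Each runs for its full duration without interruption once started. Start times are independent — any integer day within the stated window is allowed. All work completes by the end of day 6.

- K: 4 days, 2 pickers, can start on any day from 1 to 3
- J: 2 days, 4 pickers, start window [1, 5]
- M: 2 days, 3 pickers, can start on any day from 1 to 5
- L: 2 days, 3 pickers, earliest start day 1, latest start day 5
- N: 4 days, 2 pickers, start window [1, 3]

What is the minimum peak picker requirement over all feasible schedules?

7

Early-start (K@1, J@1, M@1, L@1, N@1) gives peak 14: d1:14  d2:14  d3:4  d4:4  d5:0  d6:0.
Shift M→3, L→5, N→3.
Schedule K@1, J@1, M@3, L@5, N@3: d1:6  d2:6  d3:7  d4:7  d5:5  d6:5 — peak 7.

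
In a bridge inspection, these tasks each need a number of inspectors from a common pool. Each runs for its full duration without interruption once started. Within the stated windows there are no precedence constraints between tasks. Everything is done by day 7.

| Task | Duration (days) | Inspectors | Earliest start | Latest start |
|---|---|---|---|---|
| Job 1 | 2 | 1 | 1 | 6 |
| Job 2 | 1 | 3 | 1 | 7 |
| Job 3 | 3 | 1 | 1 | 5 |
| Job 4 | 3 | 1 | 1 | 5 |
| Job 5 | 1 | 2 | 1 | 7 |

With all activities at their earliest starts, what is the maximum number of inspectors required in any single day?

8

Early-start schedule: Job 1@1, Job 2@1, Job 3@1, Job 4@1, Job 5@1.
Load per day: day 1: 8, day 2: 3, day 3: 2, day 4: 0, day 5: 0, day 6: 0, day 7: 0.
Peak is 8.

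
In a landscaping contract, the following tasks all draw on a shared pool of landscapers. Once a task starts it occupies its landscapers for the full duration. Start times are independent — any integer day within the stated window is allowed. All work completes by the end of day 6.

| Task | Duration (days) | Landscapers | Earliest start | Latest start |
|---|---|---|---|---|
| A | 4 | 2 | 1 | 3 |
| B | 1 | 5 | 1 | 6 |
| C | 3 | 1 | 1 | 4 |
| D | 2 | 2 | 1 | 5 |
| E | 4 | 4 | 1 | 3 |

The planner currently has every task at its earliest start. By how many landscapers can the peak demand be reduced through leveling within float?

7

Early-start peak: d1:14  d2:9  d3:7  d4:6  d5:0  d6:0 ⇒ 14.
Leveled (A@1, B@1, C@2, D@5, E@2): d1:7  d2:7  d3:7  d4:7  d5:6  d6:2 ⇒ 7.
Reduction 14 − 7 = 7.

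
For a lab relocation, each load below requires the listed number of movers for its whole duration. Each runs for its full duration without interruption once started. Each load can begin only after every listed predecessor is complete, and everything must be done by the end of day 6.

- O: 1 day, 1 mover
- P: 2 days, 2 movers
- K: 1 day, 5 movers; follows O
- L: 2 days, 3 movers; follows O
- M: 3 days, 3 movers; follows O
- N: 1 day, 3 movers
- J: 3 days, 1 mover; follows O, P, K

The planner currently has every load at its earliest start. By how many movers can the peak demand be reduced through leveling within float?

Early-start peak: d1:6  d2:13  d3:7  d4:4  d5:1  d6:0 ⇒ 13.
Leveled (O@1, P@1, K@2, L@3, M@3, N@1, J@3): d1:6  d2:7  d3:7  d4:7  d5:4  d6:0 ⇒ 7.
Reduction 13 − 7 = 6.

6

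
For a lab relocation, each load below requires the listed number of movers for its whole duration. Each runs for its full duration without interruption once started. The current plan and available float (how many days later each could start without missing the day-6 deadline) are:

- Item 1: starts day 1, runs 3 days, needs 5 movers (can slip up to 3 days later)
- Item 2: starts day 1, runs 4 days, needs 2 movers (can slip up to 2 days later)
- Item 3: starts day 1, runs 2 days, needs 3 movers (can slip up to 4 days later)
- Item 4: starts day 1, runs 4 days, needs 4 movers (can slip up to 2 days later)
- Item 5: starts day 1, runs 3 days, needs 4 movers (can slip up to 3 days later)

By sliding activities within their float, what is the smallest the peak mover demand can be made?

Early-start (Item 1@1, Item 2@1, Item 3@1, Item 4@1, Item 5@1) gives peak 18: d1:18  d2:18  d3:15  d4:6  d5:0  d6:0.
Shift Item 4→3, Item 5→4.
Schedule Item 1@1, Item 2@1, Item 3@1, Item 4@3, Item 5@4: d1:10  d2:10  d3:11  d4:10  d5:8  d6:8 — peak 11.

11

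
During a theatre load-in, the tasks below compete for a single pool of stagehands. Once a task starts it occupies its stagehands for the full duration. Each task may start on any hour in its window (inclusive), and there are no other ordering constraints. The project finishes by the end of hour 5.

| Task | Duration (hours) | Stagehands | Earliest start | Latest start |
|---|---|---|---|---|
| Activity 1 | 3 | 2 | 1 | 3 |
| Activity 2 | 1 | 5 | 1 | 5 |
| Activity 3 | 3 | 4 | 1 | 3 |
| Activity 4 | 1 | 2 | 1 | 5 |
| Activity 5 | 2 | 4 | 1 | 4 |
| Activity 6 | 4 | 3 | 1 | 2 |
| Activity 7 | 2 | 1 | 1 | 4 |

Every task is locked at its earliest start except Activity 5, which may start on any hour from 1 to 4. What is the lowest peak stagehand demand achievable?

Activity 5@1: h1:21  h2:14  h3:9  h4:3  h5:0 → peak 21
Activity 5@2: h1:17  h2:14  h3:13  h4:3  h5:0 → peak 17
Activity 5@3: h1:17  h2:10  h3:13  h4:7  h5:0 → peak 17
Activity 5@4: h1:17  h2:10  h3:9  h4:7  h5:4 → peak 17
Best is Activity 5@2, peak 17.

17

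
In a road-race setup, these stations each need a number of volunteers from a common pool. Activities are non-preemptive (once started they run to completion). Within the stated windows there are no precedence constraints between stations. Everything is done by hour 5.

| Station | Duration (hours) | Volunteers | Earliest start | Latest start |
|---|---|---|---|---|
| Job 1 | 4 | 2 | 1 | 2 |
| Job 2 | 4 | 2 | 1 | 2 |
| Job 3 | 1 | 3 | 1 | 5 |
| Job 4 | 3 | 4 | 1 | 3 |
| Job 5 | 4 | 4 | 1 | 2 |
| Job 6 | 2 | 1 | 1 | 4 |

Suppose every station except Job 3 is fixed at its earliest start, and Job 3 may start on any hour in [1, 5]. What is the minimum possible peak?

Job 3@1: h1:16  h2:13  h3:12  h4:8  h5:0 → peak 16
Job 3@2: h1:13  h2:16  h3:12  h4:8  h5:0 → peak 16
Job 3@3: h1:13  h2:13  h3:15  h4:8  h5:0 → peak 15
Job 3@4: h1:13  h2:13  h3:12  h4:11  h5:0 → peak 13
Job 3@5: h1:13  h2:13  h3:12  h4:8  h5:3 → peak 13
Best is Job 3@4, peak 13.

13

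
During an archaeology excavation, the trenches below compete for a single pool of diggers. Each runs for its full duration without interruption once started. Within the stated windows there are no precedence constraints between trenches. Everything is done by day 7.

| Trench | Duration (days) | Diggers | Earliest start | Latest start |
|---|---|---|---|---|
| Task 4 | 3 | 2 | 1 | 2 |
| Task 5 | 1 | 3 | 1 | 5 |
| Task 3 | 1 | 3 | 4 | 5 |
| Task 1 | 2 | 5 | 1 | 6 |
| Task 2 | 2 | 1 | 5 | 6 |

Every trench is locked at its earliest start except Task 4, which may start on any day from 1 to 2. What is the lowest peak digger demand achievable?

8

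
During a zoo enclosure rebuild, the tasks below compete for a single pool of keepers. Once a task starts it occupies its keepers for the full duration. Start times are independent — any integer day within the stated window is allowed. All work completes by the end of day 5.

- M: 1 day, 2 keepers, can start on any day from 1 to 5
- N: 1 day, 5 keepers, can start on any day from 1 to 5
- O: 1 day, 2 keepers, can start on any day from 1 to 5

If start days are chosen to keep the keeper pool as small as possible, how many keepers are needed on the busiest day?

Early-start (M@1, N@1, O@1) gives peak 9: d1:9  d2:0  d3:0  d4:0  d5:0.
Shift N→2.
Schedule M@1, N@2, O@1: d1:4  d2:5  d3:0  d4:0  d5:0 — peak 5.

5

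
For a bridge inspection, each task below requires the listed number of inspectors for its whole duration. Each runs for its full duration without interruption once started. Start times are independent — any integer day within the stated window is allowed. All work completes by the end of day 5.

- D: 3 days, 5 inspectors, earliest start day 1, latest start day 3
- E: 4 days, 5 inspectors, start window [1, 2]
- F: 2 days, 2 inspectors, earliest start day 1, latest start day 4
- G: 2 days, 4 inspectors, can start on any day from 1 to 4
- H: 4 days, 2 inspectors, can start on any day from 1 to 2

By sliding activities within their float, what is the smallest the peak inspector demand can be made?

13

Early-start (D@1, E@1, F@1, G@1, H@1) gives peak 18: d1:18  d2:18  d3:12  d4:7  d5:0.
Shift F→4, G→4.
Schedule D@1, E@1, F@4, G@4, H@1: d1:12  d2:12  d3:12  d4:13  d5:6 — peak 13.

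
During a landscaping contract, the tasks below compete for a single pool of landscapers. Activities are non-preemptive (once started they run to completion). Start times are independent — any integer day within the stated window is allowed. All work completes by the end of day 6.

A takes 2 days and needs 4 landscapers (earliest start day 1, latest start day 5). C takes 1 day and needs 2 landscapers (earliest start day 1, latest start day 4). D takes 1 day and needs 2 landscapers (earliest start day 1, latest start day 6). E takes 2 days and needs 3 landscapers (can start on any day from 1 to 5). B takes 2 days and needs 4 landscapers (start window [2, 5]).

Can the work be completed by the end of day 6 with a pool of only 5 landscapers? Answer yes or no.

Schedule A@1, C@3, D@4, E@3, B@5: d1:4  d2:4  d3:5  d4:5  d5:4  d6:4 — peak 5 ≤ 5.

yes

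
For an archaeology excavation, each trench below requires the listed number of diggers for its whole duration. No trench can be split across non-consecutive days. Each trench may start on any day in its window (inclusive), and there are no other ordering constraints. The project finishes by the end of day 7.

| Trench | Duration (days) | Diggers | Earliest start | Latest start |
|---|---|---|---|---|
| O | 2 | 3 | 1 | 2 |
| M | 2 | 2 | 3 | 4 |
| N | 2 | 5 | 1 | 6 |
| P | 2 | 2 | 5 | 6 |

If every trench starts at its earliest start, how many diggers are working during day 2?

8

At early start, day 2 has: O, N.
Demand: 3 + 5 = 8.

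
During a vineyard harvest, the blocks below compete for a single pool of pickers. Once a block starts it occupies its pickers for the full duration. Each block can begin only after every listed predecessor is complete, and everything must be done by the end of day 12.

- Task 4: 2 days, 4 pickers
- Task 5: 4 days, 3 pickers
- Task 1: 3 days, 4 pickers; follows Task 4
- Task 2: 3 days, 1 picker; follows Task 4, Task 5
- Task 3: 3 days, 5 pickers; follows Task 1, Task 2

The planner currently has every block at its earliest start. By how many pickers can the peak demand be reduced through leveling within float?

2

Early-start peak: d1:7  d2:7  d3:7  d4:7  d5:5  d6:1  d7:1  d8:5  d9:5  d10:5  d11:0  d12:0 ⇒ 7.
Leveled (Task 4@1, Task 5@3, Task 1@7, Task 2@7, Task 3@10): d1:4  d2:4  d3:3  d4:3  d5:3  d6:3  d7:5  d8:5  d9:5  d10:5  d11:5  d12:5 ⇒ 5.
Reduction 7 − 5 = 2.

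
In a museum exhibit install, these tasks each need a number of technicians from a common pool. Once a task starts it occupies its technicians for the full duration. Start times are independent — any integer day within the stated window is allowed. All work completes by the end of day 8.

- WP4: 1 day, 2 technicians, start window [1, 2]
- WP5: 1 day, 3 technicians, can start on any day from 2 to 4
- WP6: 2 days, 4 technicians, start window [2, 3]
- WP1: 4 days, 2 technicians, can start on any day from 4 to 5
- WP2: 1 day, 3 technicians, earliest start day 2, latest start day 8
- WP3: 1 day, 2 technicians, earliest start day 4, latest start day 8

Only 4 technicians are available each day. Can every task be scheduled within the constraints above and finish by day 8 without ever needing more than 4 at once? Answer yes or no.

The minimum achievable peak is 5; 4 < 5, so no feasible schedule stays within the cap.

no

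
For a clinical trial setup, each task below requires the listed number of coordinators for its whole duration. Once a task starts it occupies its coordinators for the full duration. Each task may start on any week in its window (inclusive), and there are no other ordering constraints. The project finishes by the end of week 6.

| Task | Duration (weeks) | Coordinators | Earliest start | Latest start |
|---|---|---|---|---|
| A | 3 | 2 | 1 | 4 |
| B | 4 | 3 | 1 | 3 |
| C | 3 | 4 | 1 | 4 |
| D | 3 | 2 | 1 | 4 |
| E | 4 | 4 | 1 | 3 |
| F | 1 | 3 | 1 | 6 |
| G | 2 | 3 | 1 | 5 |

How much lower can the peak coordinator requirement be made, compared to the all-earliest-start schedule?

10

Early-start peak: w1:21  w2:18  w3:15  w4:7  w5:0  w6:0 ⇒ 21.
Leveled (A@1, B@1, C@4, D@1, E@1, F@5, G@5): w1:11  w2:11  w3:11  w4:11  w5:10  w6:7 ⇒ 11.
Reduction 21 − 11 = 10.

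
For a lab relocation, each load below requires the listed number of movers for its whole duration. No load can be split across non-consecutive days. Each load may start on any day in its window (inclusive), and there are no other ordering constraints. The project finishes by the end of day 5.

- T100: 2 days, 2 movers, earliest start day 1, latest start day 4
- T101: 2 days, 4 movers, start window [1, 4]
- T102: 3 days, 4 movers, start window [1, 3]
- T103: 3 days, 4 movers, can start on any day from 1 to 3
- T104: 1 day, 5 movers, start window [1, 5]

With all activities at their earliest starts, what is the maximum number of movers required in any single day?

Early-start schedule: T100@1, T101@1, T102@1, T103@1, T104@1.
Load per day: day 1: 19, day 2: 14, day 3: 8, day 4: 0, day 5: 0.
Peak is 19.

19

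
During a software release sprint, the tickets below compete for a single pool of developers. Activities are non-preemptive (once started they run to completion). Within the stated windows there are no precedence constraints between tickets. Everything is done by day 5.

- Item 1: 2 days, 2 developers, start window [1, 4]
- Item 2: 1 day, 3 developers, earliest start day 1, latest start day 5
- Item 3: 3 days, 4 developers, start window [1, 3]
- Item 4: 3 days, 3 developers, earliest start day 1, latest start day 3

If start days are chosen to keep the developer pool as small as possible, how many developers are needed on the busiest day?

Early-start (Item 1@1, Item 2@1, Item 3@1, Item 4@1) gives peak 12: d1:12  d2:9  d3:7  d4:0  d5:0.
Shift Item 3→2, Item 4→3.
Schedule Item 1@1, Item 2@1, Item 3@2, Item 4@3: d1:5  d2:6  d3:7  d4:7  d5:3 — peak 7.

7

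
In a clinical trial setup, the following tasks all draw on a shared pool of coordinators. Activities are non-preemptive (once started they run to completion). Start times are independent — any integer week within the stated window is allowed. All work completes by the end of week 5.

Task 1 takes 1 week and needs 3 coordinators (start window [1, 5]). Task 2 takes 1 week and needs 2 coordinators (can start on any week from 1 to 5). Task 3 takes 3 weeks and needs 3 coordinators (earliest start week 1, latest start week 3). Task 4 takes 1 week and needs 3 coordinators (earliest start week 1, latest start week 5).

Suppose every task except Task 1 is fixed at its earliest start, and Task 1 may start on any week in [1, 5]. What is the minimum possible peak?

Task 1@1: w1:11  w2:3  w3:3  w4:0  w5:0 → peak 11
Task 1@2: w1:8  w2:6  w3:3  w4:0  w5:0 → peak 8
Task 1@3: w1:8  w2:3  w3:6  w4:0  w5:0 → peak 8
Task 1@4: w1:8  w2:3  w3:3  w4:3  w5:0 → peak 8
Task 1@5: w1:8  w2:3  w3:3  w4:0  w5:3 → peak 8
Best is Task 1@2, peak 8.

8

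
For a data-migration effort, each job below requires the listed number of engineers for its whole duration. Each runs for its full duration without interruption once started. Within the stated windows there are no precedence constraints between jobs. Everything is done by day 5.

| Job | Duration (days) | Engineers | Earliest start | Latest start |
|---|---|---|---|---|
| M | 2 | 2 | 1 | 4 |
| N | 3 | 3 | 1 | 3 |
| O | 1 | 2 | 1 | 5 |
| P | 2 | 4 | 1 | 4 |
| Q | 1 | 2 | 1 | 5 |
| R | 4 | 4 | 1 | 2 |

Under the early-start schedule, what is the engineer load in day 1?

At early start, day 1 has: M, N, O, P, Q, R.
Demand: 2 + 3 + 2 + 4 + 2 + 4 = 17.

17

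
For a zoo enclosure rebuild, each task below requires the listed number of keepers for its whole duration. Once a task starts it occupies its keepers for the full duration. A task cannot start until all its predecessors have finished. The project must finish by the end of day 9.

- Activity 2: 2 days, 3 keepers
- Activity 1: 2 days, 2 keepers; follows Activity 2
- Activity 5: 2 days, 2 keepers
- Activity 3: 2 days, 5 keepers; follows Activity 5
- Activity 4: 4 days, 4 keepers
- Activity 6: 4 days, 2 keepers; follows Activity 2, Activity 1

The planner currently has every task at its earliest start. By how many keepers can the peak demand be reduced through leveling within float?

Early-start peak: d1:9  d2:9  d3:11  d4:11  d5:2  d6:2  d7:2  d8:2  d9:0 ⇒ 11.
Leveled (Activity 2@1, Activity 1@3, Activity 5@1, Activity 3@3, Activity 4@5, Activity 6@5): d1:5  d2:5  d3:7  d4:7  d5:6  d6:6  d7:6  d8:6  d9:0 ⇒ 7.
Reduction 11 − 7 = 4.

4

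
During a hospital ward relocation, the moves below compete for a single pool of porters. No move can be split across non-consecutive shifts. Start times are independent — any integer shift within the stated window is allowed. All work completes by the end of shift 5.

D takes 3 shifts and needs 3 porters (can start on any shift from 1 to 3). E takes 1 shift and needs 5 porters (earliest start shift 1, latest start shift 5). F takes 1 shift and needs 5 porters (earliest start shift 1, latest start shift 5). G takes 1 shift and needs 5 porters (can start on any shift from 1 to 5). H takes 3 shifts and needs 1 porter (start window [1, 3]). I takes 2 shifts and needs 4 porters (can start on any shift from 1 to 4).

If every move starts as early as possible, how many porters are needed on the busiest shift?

23

Early-start schedule: D@1, E@1, F@1, G@1, H@1, I@1.
Load per shift: shift 1: 23, shift 2: 8, shift 3: 4, shift 4: 0, shift 5: 0.
Peak is 23.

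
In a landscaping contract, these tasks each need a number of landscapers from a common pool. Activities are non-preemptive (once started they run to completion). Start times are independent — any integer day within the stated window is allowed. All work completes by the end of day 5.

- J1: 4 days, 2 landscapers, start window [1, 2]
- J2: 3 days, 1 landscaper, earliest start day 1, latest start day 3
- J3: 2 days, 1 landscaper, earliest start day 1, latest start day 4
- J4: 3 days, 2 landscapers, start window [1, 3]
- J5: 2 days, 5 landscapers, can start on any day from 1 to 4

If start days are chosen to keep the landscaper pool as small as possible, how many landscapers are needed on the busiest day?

7

Early-start (J1@1, J2@1, J3@1, J4@1, J5@1) gives peak 11: d1:11  d2:11  d3:5  d4:2  d5:0.
Shift J5→4.
Schedule J1@1, J2@1, J3@1, J4@1, J5@4: d1:6  d2:6  d3:5  d4:7  d5:5 — peak 7.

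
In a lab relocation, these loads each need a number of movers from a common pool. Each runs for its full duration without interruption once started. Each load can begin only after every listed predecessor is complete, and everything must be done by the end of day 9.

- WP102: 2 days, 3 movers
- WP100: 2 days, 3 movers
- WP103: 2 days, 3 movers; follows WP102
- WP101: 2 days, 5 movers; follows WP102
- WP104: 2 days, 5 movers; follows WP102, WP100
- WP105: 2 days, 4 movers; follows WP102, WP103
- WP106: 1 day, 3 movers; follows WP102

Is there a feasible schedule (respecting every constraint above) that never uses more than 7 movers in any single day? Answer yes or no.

no

The minimum achievable peak is 8; 7 < 8, so no feasible schedule stays within the cap.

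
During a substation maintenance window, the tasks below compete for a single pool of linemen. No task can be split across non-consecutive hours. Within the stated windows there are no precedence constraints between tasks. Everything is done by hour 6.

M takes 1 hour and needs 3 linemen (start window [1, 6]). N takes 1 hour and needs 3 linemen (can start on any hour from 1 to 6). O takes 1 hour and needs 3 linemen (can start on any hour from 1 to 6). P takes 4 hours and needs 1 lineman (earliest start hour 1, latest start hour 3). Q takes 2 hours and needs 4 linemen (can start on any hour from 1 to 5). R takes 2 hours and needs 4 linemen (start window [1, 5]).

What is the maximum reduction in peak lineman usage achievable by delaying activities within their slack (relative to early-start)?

12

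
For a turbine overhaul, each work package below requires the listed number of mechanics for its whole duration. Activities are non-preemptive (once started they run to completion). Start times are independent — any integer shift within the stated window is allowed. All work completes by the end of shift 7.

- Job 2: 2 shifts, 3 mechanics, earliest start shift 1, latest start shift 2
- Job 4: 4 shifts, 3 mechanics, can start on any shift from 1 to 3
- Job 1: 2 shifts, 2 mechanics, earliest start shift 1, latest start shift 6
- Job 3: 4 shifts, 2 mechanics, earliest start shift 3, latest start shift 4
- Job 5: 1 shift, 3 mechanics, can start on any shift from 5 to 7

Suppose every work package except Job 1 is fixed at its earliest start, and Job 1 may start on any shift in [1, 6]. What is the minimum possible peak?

Job 1@1: s1:8  s2:8  s3:5  s4:5  s5:5  s6:2  s7:0 → peak 8
Job 1@2: s1:6  s2:8  s3:7  s4:5  s5:5  s6:2  s7:0 → peak 8
Job 1@3: s1:6  s2:6  s3:7  s4:7  s5:5  s6:2  s7:0 → peak 7
Job 1@4: s1:6  s2:6  s3:5  s4:7  s5:7  s6:2  s7:0 → peak 7
Job 1@5: s1:6  s2:6  s3:5  s4:5  s5:7  s6:4  s7:0 → peak 7
Job 1@6: s1:6  s2:6  s3:5  s4:5  s5:5  s6:4  s7:2 → peak 6
Best is Job 1@6, peak 6.

6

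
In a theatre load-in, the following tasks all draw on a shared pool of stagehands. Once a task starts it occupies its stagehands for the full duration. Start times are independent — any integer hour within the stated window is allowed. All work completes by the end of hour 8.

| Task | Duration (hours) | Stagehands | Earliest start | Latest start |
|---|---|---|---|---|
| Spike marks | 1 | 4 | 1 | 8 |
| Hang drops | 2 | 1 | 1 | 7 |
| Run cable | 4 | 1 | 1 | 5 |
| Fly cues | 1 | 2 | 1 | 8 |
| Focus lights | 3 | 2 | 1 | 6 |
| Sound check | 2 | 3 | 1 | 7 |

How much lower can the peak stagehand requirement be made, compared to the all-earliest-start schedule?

9

Early-start peak: h1:13  h2:7  h3:3  h4:1  h5:0  h6:0  h7:0  h8:0 ⇒ 13.
Leveled (Spike marks@1, Hang drops@2, Run cable@2, Fly cues@2, Focus lights@3, Sound check@6): h1:4  h2:4  h3:4  h4:3  h5:3  h6:3  h7:3  h8:0 ⇒ 4.
Reduction 13 − 4 = 9.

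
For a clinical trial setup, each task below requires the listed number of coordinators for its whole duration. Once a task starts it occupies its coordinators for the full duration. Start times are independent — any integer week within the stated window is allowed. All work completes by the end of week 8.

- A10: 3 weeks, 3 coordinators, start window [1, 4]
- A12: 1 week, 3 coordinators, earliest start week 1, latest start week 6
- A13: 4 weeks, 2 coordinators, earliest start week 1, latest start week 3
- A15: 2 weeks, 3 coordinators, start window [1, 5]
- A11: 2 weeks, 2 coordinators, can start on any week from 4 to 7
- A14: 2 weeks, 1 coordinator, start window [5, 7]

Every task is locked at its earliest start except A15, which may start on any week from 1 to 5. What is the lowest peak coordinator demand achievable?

A15@1: w1:11  w2:8  w3:5  w4:4  w5:3  w6:1  w7:0  w8:0 → peak 11
A15@2: w1:8  w2:8  w3:8  w4:4  w5:3  w6:1  w7:0  w8:0 → peak 8
A15@3: w1:8  w2:5  w3:8  w4:7  w5:3  w6:1  w7:0  w8:0 → peak 8
A15@4: w1:8  w2:5  w3:5  w4:7  w5:6  w6:1  w7:0  w8:0 → peak 8
A15@5: w1:8  w2:5  w3:5  w4:4  w5:6  w6:4  w7:0  w8:0 → peak 8
Best is A15@2, peak 8.

8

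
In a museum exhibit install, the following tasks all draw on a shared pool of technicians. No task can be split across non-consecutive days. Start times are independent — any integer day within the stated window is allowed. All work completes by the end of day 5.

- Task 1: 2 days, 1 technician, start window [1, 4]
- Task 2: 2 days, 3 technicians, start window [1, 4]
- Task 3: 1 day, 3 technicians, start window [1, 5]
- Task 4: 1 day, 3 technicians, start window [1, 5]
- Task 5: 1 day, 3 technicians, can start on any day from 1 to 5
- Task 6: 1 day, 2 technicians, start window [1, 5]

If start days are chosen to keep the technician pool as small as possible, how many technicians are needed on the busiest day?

Early-start (Task 1@1, Task 2@1, Task 3@1, Task 4@1, Task 5@1, Task 6@1) gives peak 15: d1:15  d2:4  d3:0  d4:0  d5:0.
Shift Task 3→3, Task 4→4, Task 5→5, Task 6→3.
Schedule Task 1@1, Task 2@1, Task 3@3, Task 4@4, Task 5@5, Task 6@3: d1:4  d2:4  d3:5  d4:3  d5:3 — peak 5.

5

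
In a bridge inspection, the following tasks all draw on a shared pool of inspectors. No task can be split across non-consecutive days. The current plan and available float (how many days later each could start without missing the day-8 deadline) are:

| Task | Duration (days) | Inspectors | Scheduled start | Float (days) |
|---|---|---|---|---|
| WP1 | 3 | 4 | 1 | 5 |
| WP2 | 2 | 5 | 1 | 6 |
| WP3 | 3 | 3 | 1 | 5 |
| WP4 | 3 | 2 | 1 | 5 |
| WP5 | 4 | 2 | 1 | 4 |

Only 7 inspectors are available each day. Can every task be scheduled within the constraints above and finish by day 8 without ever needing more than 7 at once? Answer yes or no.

Schedule WP1@1, WP2@4, WP3@1, WP4@6, WP5@4: d1:7  d2:7  d3:7  d4:7  d5:7  d6:4  d7:4  d8:2 — peak 7 ≤ 7.

yes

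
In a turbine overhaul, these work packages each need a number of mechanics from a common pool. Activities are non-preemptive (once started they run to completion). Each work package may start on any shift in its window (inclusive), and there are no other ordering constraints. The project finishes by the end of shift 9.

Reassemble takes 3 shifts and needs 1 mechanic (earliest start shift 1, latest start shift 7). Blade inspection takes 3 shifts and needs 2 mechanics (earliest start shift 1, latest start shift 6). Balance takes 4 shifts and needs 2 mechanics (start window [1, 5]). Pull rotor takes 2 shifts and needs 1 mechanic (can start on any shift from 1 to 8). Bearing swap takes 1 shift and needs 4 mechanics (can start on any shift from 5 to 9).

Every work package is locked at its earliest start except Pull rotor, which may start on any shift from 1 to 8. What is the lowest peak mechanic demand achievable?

Pull rotor@1: s1:6  s2:6  s3:5  s4:2  s5:4  s6:0  s7:0  s8:0  s9:0 → peak 6
Pull rotor@2: s1:5  s2:6  s3:6  s4:2  s5:4  s6:0  s7:0  s8:0  s9:0 → peak 6
Pull rotor@3: s1:5  s2:5  s3:6  s4:3  s5:4  s6:0  s7:0  s8:0  s9:0 → peak 6
Pull rotor@4: s1:5  s2:5  s3:5  s4:3  s5:5  s6:0  s7:0  s8:0  s9:0 → peak 5
Pull rotor@5: s1:5  s2:5  s3:5  s4:2  s5:5  s6:1  s7:0  s8:0  s9:0 → peak 5
Pull rotor@6: s1:5  s2:5  s3:5  s4:2  s5:4  s6:1  s7:1  s8:0  s9:0 → peak 5
Pull rotor@7: s1:5  s2:5  s3:5  s4:2  s5:4  s6:0  s7:1  s8:1  s9:0 → peak 5
Pull rotor@8: s1:5  s2:5  s3:5  s4:2  s5:4  s6:0  s7:0  s8:1  s9:1 → peak 5
Best is Pull rotor@4, peak 5.

5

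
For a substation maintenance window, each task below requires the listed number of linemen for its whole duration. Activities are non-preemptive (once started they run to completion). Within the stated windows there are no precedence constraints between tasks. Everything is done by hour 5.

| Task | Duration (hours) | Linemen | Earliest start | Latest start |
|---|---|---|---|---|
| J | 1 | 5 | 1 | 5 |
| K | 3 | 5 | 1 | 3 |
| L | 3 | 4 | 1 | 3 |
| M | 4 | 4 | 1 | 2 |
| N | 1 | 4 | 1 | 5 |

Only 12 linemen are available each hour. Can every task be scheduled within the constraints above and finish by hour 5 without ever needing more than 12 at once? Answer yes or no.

no

The minimum achievable peak is 13; 12 < 13, so no feasible schedule stays within the cap.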